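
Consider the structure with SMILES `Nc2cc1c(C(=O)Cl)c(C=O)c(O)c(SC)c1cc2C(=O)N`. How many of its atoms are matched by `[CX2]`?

0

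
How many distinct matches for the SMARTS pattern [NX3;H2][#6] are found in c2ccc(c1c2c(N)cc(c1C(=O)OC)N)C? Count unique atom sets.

[NX3;H2][#6] is the SMARTS for a primary amine: a trivalent nitrogen with two H attached to carbon.
The molecule carries 2 separate instances of a primary amino group (-NH2) meeting every constraint; each maps to a distinct set of atoms, giving 2 matches.

2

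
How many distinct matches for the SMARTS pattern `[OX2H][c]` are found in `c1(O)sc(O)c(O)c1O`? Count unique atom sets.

4

[OX2H][c] is the SMARTS for a phenol: a hydroxyl oxygen attached to an aromatic carbon.
The molecule carries 4 separate instances of a hydroxyl group (-OH) meeting every constraint; each maps to a distinct set of atoms, giving 4 matches.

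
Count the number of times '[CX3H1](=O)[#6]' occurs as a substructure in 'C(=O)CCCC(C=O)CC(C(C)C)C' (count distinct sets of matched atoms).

[CX3H1](=O)[#6] is the SMARTS for an aldehyde: an sp2 carbon with one H, double-bonded to O and single-bonded to carbon.
The molecule carries 2 separate instances of an aldehyde (-CHO) meeting every constraint; each maps to a distinct set of atoms, giving 2 matches.

2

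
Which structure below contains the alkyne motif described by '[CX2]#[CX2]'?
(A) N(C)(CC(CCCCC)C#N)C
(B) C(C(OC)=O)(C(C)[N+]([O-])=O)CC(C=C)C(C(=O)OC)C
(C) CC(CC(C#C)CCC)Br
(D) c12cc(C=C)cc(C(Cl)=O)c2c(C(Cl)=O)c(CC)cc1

C

[CX2]#[CX2] describes a carbon-carbon triple bond (an alkyne).
(A) has a nitrile (-C#N) but the triple bond is C#N, not C#C.
(B) has a vinyl group (-CH=CH2) but the C=C is a double bond; both carbons are CX3, not CX2.
(C) contains an ethynyl group (-C#CH), which satisfies every atom and bond constraint.
(D) has a vinyl group (-CH=CH2) but the C=C is a double bond; both carbons are CX3, not CX2.
So the answer is (C).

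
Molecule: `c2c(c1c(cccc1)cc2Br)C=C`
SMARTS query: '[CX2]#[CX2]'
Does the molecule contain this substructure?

No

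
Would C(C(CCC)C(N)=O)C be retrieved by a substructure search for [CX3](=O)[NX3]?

The pattern [CX3](=O)[NX3] describes a carbonyl carbon bonded to a trivalent nitrogen — an amide.
The molecule carries a primary amide (-C(=O)NH2), whose atoms satisfy every constraint of the query, so the pattern matches.

Yes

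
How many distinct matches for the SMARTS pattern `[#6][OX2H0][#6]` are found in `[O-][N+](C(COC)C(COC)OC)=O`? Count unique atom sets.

[#6][OX2H0][#6] is the SMARTS for an ether: an aliphatic oxygen bridging two carbons with no H on the oxygen.
The molecule carries 3 separate instances of a methoxy ether (-OCH3) meeting every constraint; each maps to a distinct set of atoms, giving 3 matches.

3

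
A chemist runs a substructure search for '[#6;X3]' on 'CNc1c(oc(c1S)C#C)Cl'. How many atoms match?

4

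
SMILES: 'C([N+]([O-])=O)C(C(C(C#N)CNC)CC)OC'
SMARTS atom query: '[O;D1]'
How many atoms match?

2

The query [O;D1] means: aliphatic oxygen bonded to exactly one heavy atom.
Check the 16 heavy atoms by environment: 4× C (D2) → no; 3× C (D3) → no; 1× N (D1) → no; 1× O (D2) → no; 3× C (D1) → no; 1× N (charge +1, D3) → no; 1× O (charge -1, D1) → match; 1× O (D1) → match; 1× N (D2) → no.
Summing the matching environments: 1 + 1 = 2 matching atoms.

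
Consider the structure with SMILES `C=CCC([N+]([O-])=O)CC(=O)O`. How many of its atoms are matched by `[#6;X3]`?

3

The query [#6;X3] means: any carbon (aromatic or not) with three total connections.
Check the 11 heavy atoms by environment: 3× C (X4) → no; 3× C (X3) → match; 2× O (X1) → no; 1× O (X2) → no; 1× N (charge +1, X3) → no; 1× O (charge -1, X1) → no.
That gives 3 matching atoms.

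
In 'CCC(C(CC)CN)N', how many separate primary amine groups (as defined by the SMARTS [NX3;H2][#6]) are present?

[NX3;H2][#6] is the SMARTS for a primary amine: a trivalent nitrogen with two H attached to carbon.
The molecule carries 2 separate instances of a primary amino group (-NH2) meeting every constraint; each maps to a distinct set of atoms, giving 2 matches.

2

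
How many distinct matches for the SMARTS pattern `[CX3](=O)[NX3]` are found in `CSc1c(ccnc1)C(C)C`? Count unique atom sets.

[CX3](=O)[NX3] is the SMARTS for an amide: a carbonyl carbon bonded to a trivalent nitrogen.
No fragment in the molecule satisfies every constraint, giving 0 matches.

0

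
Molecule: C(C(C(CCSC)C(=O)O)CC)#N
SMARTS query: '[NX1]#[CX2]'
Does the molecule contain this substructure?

Yes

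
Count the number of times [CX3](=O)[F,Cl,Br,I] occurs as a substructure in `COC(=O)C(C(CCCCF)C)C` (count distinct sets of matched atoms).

0

[CX3](=O)[F,Cl,Br,I] is the SMARTS for an acyl halide: a carbonyl carbon bonded to a halogen.
The molecule has a methyl-ester group (-C(=O)OCH3), but the carbonyl is bonded to -O-C, not to a halogen; nothing else fits, so there are 0 matches.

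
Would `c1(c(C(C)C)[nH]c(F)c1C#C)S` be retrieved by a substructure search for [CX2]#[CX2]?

Yes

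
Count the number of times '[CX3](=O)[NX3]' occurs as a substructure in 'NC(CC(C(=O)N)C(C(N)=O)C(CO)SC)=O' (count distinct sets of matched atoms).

[CX3](=O)[NX3] is the SMARTS for an amide: a carbonyl carbon bonded to a trivalent nitrogen.
The molecule carries 3 separate instances of a primary amide (-C(=O)NH2) meeting every constraint; each maps to a distinct set of atoms, giving 3 matches.

3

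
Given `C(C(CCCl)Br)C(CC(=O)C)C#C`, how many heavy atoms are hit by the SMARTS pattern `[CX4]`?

The query [CX4] means: C with X4: aliphatic carbon with exactly 4 total connections (bonds + H).
Check the 13 heavy atoms by environment: 7× C (X4) → match; 2× C (X2) → no; 1× C (X3) → no; 1× O (X1) → no; 1× Br (X1) → no; 1× Cl (X1) → no.
That gives 7 matching atoms.

7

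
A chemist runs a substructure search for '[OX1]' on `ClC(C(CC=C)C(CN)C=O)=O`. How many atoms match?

Check the 12 heavy atoms by environment: 4× C (X4) → no; 1× N (X3) → no; 4× C (X3) → no; 2× O (X1) → match; 1× Cl (X1) → no.
That gives 2 matching atoms.

2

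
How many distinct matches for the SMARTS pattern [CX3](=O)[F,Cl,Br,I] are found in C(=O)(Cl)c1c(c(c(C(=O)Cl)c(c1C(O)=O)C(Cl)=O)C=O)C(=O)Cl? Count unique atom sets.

4

[CX3](=O)[F,Cl,Br,I] is the SMARTS for an acyl halide: a carbonyl carbon bonded to a halogen.
The molecule carries 4 separate instances of an acyl chloride (-C(=O)Cl) meeting every constraint; each maps to a distinct set of atoms, giving 4 matches.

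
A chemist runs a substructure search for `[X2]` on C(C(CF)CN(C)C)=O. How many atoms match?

Check the 9 heavy atoms by environment: 5× C (X4) → no; 1× C (X3) → no; 1× O (X1) → no; 1× F (X1) → no; 1× N (X3) → no.
No environment satisfies the query, so 0 matching atoms.

0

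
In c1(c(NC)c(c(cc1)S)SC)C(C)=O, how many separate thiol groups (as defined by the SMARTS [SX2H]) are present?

[SX2H] is the SMARTS for a thiol: an aliphatic sulfur with two connections, one being H.
Exactly one fragment in the molecule meets all constraints, giving 1 match.

1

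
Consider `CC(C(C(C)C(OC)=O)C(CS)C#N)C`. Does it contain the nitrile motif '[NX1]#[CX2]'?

Yes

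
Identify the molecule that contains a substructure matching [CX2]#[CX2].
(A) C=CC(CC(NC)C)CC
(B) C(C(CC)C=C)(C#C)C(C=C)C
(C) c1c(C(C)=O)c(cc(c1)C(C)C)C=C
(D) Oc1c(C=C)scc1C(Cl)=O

B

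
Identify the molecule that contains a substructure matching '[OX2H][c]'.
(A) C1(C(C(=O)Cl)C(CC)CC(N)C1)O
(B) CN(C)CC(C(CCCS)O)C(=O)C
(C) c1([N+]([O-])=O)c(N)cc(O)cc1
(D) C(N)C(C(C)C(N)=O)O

[OX2H][c] describes a hydroxyl oxygen attached to an aromatic carbon (a phenol).
(A) has a hydroxyl group (-OH) but the -OH is on an aliphatic carbon, not an aromatic c.
(B) has a hydroxyl group (-OH) but the -OH is on an aliphatic carbon, not an aromatic c.
(C) contains a hydroxyl group (-OH), which satisfies every atom and bond constraint.
(D) has a hydroxyl group (-OH) but the -OH is on an aliphatic carbon, not an aromatic c.
So the answer is (C).

C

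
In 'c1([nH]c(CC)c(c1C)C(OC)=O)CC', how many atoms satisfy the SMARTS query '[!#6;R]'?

The query [!#6;R] means: non-carbon atom that is part of a ring.
Check the 14 heavy atoms by environment: 1× n (aromatic, in 5-ring) → match; 4× c (aromatic, in 5-ring) → no; 7× C (acyclic) → no; 2× O (acyclic) → no.
That gives 1 matching atom.

1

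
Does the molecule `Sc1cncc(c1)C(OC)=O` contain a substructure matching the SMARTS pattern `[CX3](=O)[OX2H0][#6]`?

Yes

The pattern [CX3](=O)[OX2H0][#6] describes a carbonyl carbon bonded to an oxygen that is itself bonded to carbon (no H on that O) — an ester.
The molecule carries a methyl-ester group (-C(=O)OCH3), whose atoms satisfy every constraint of the query, so the pattern matches.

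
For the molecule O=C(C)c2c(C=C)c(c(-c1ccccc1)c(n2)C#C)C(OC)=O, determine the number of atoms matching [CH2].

The query [CH2] means: aliphatic carbon with exactly two hydrogens.
Check the 23 heavy atoms by environment: 1× n (aromatic, H0) → no; 6× c (aromatic, H0) → no; 3× C (H0) → no; 3× O (H0) → no; 2× C (H3) → no; 5× c (aromatic, H1) → no; 2× C (H1) → no; 1× C (H2) → match.
That gives 1 matching atom.

1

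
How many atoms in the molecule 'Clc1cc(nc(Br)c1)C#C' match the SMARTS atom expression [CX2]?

2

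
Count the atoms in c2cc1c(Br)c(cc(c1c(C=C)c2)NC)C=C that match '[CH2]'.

2

Check the 17 heavy atoms by environment: 6× c (aromatic, H0) → no; 4× c (aromatic, H1) → no; 2× C (H1) → no; 2× C (H2) → match; 1× Br (H0) → no; 1× N (H1) → no; 1× C (H3) → no.
That gives 2 matching atoms.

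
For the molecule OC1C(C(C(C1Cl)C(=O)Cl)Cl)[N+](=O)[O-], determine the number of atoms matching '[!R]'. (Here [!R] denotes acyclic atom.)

9

The query [!R] means: !R matches any atom not in a ring.
Check the 14 heavy atoms by environment: 5× C (in 5-ring) → no; 1× C (acyclic) → match; 3× O (acyclic) → match; 3× Cl (acyclic) → match; 1× N (charge +1, acyclic) → match; 1× O (charge -1, acyclic) → match.
Summing the matching environments: 1 + 3 + 3 + 1 + 1 = 9 matching atoms.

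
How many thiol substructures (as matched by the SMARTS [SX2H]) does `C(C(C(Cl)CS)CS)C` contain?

[SX2H] is the SMARTS for a thiol: an aliphatic sulfur with two connections, one being H.
The molecule carries 2 separate instances of a thiol (-SH) meeting every constraint; each maps to a distinct set of atoms, giving 2 matches.

2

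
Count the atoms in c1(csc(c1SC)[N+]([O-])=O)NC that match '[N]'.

2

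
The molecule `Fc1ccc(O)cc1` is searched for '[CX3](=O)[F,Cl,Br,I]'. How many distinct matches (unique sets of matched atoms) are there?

[CX3](=O)[F,Cl,Br,I] is the SMARTS for an acyl halide: a carbonyl carbon bonded to a halogen.
No fragment in the molecule satisfies every constraint, giving 0 matches.

0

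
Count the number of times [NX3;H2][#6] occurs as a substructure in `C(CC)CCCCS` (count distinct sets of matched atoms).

0

[NX3;H2][#6] is the SMARTS for a primary amine: a trivalent nitrogen with two H attached to carbon.
No fragment in the molecule satisfies every constraint, giving 0 matches.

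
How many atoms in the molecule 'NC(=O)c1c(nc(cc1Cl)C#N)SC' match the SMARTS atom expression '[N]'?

2

The query [N] means: uppercase N matches aliphatic (non-aromatic) nitrogen only.
Check the 14 heavy atoms by environment: 1× n (aromatic) → no; 5× c (aromatic) → no; 1× S → no; 3× C → no; 1× O → no; 2× N → match; 1× Cl → no.
That gives 2 matching atoms.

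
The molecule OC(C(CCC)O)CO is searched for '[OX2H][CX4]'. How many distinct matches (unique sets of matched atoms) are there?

3

[OX2H][CX4] is the SMARTS for an aliphatic alcohol: a hydroxyl oxygen bound to an sp3 (X4) carbon.
The molecule carries 3 separate instances of a hydroxyl group (-OH) meeting every constraint; each maps to a distinct set of atoms, giving 3 matches.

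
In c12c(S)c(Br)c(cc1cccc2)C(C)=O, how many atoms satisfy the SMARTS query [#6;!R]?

2

The query [#6;!R] means: carbon not in any ring.
Check the 15 heavy atoms by environment: 10× c (aromatic, in 6-ring) → no; 1× S (acyclic) → no; 1× Br (acyclic) → no; 2× C (acyclic) → match; 1× O (acyclic) → no.
That gives 2 matching atoms.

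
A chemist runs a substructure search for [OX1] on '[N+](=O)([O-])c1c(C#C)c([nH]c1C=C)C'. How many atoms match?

2

The query [OX1] means: aliphatic oxygen with one total connection — typically a carbonyl =O or an oxide.
Check the 13 heavy atoms by environment: 1× n (aromatic, X3) → no; 4× c (aromatic, X3) → no; 2× C (X2) → no; 1× N (charge +1, X3) → no; 1× O (charge -1, X1) → match; 1× O (X1) → match; 2× C (X3) → no; 1× C (X4) → no.
Summing the matching environments: 1 + 1 = 2 matching atoms.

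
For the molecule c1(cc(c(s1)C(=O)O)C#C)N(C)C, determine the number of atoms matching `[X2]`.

4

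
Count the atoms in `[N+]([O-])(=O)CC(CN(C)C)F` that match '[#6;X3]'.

0

The query [#6;X3] means: any carbon (aromatic or not) with three total connections.
Check the 10 heavy atoms by environment: 5× C (X4) → no; 1× N (X3) → no; 1× N (charge +1, X3) → no; 1× O (charge -1, X1) → no; 1× O (X1) → no; 1× F (X1) → no.
No environment satisfies the query, so 0 matching atoms.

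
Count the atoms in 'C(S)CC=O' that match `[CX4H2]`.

2

The query [CX4H2] means: sp3 carbon (X4) with exactly two hydrogens.
Check the 5 heavy atoms by environment: 2× C (H2, X4) → match; 1× S (H1, X2) → no; 1× C (H1, X3) → no; 1× O (H0, X1) → no.
That gives 2 matching atoms.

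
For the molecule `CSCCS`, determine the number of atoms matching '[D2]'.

The query [D2] means: atom with exactly two heavy-atom neighbours.
Check the 5 heavy atoms by environment: 2× C (D2) → match; 1× S (D2) → match; 1× C (D1) → no; 1× S (D1) → no.
Summing the matching environments: 2 + 1 = 3 matching atoms.

3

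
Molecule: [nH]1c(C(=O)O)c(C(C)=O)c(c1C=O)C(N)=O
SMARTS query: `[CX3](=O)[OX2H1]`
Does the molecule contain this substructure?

Yes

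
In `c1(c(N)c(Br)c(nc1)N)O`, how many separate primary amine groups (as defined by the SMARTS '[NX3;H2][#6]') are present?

[NX3;H2][#6] is the SMARTS for a primary amine: a trivalent nitrogen with two H attached to carbon.
The molecule carries 2 separate instances of a primary amino group (-NH2) meeting every constraint; each maps to a distinct set of atoms, giving 2 matches.

2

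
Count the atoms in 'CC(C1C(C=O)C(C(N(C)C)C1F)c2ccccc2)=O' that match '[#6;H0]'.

2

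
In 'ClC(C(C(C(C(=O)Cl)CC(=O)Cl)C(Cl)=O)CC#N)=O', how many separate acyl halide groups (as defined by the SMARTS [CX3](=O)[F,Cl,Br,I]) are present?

[CX3](=O)[F,Cl,Br,I] is the SMARTS for an acyl halide: a carbonyl carbon bonded to a halogen.
The molecule carries 4 separate instances of an acyl chloride (-C(=O)Cl) meeting every constraint; each maps to a distinct set of atoms, giving 4 matches.

4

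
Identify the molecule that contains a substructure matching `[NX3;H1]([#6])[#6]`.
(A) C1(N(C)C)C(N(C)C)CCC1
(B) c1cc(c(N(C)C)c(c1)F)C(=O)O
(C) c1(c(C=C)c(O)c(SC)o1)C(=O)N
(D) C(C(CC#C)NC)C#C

[NX3;H1]([#6])[#6] describes a trivalent nitrogen with one H, bonded to two carbons (a secondary amine).
(A) has a dimethylamino group (-N(CH3)2) but the nitrogen has H0, not H1.
(B) has a dimethylamino group (-N(CH3)2) but the nitrogen has H0, not H1.
(C) has a primary amide (-C(=O)NH2) but the -C(=O)NH2 nitrogen has H2, not H1.
(D) contains an N-methylamino group (-NHCH3), which satisfies every atom and bond constraint.
So the answer is (D).

D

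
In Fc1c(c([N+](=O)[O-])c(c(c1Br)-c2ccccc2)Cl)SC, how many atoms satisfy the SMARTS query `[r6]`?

12

Check the 20 heavy atoms by environment: 12× c (aromatic, in 6-ring) → match; 1× S (acyclic) → no; 1× C (acyclic) → no; 1× Br (acyclic) → no; 1× F (acyclic) → no; 1× Cl (acyclic) → no; 1× N (charge +1, acyclic) → no; 1× O (charge -1, acyclic) → no; 1× O (acyclic) → no.
That gives 12 matching atoms.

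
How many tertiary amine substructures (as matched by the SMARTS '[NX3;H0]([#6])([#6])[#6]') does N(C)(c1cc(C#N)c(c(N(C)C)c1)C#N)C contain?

[NX3;H0]([#6])([#6])[#6] is the SMARTS for a tertiary amine: a trivalent nitrogen with no H, bonded to three carbons.
The molecule carries 2 separate instances of a dimethylamino group (-N(CH3)2) meeting every constraint; each maps to a distinct set of atoms, giving 2 matches.

2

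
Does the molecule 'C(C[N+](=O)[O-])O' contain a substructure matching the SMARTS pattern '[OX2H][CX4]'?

Yes

The pattern [OX2H][CX4] describes a hydroxyl oxygen bound to an sp3 (X4) carbon — an aliphatic alcohol.
The molecule carries a hydroxyl group (-OH), whose atoms satisfy every constraint of the query, so the pattern matches.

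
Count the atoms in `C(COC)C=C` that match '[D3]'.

0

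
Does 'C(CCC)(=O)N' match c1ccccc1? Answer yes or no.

The pattern c1ccccc1 describes six aromatic carbons in a ring — a benzene ring.
The closest candidate here is a methyl group (-CH3), but no six-membered all-carbon aromatic ring is present. No other fragment satisfies the full query, so there is no match.

No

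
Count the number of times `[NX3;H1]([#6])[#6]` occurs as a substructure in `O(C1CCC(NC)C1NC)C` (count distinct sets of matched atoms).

2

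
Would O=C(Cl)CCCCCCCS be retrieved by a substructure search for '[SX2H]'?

Yes

The pattern [SX2H] describes an aliphatic sulfur with two connections, one being H — a thiol.
The molecule carries a thiol (-SH), whose atoms satisfy every constraint of the query, so the pattern matches.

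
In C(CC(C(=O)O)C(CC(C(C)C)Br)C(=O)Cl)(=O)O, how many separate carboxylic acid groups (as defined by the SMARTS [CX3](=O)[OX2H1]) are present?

[CX3](=O)[OX2H1] is the SMARTS for a carboxylic acid: an sp2 carbon double-bonded to O and single-bonded to an -OH oxygen.
The molecule carries 2 separate instances of a carboxylic acid group (-C(=O)OH) meeting every constraint; each maps to a distinct set of atoms, giving 2 matches.

2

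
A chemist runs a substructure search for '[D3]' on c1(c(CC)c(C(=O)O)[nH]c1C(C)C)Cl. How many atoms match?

Check the 14 heavy atoms by environment: 1× n (aromatic, D2) → no; 4× c (aromatic, D3) → match; 2× C (D3) → match; 3× C (D1) → no; 2× O (D1) → no; 1× Cl (D1) → no; 1× C (D2) → no.
Summing the matching environments: 4 + 2 = 6 matching atoms.

6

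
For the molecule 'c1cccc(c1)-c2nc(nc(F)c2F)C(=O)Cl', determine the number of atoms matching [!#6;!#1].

Check the 17 heavy atoms by environment: 2× n (aromatic) → match; 10× c (aromatic) → no; 2× F → match; 1× C → no; 1× O → match; 1× Cl → match.
Summing the matching environments: 2 + 2 + 1 + 1 = 6 matching atoms.

6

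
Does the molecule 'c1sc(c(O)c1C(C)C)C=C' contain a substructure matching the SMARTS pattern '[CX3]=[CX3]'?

The pattern [CX3]=[CX3] describes a non-aromatic C=C double bond between two sp2 carbons — an alkene.
The molecule carries a vinyl group (-CH=CH2), whose atoms satisfy every constraint of the query, so the pattern matches.

Yes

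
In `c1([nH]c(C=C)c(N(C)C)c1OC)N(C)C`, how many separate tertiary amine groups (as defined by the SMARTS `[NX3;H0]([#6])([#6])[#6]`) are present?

[NX3;H0]([#6])([#6])[#6] is the SMARTS for a tertiary amine: a trivalent nitrogen with no H, bonded to three carbons.
The molecule carries 2 separate instances of a dimethylamino group (-N(CH3)2) meeting every constraint; each maps to a distinct set of atoms, giving 2 matches.

2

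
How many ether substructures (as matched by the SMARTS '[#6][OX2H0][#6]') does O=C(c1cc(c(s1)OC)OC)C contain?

[#6][OX2H0][#6] is the SMARTS for an ether: an aliphatic oxygen bridging two carbons with no H on the oxygen.
The molecule carries 2 separate instances of a methoxy ether (-OCH3) meeting every constraint; each maps to a distinct set of atoms, giving 2 matches.

2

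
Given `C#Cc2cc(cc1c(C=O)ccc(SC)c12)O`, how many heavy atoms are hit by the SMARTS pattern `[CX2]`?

2

The query [CX2] means: C with X2: aliphatic carbon with exactly 2 total connections.
Check the 17 heavy atoms by environment: 10× c (aromatic, X3) → no; 1× O (X2) → no; 1× C (X3) → no; 1× O (X1) → no; 2× C (X2) → match; 1× S (X2) → no; 1× C (X4) → no.
That gives 2 matching atoms.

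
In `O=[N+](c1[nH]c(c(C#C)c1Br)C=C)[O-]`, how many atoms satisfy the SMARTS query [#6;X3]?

The query [#6;X3] means: any carbon (aromatic or not) with three total connections.
Check the 13 heavy atoms by environment: 1× n (aromatic, X3) → no; 4× c (aromatic, X3) → match; 2× C (X2) → no; 1× N (charge +1, X3) → no; 1× O (charge -1, X1) → no; 1× O (X1) → no; 1× Br (X1) → no; 2× C (X3) → match.
Summing the matching environments: 4 + 2 = 6 matching atoms.

6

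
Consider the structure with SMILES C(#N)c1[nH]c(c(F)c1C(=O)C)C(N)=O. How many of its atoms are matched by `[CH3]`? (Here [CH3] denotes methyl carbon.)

1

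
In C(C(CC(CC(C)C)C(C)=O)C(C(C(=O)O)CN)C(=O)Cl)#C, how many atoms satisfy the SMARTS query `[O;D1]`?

4

The query [O;D1] means: aliphatic oxygen bonded to exactly one heavy atom.
Check the 22 heavy atoms by environment: 4× C (D2) → no; 8× C (D3) → no; 4× C (D1) → no; 4× O (D1) → match; 1× Cl (D1) → no; 1× N (D1) → no.
That gives 4 matching atoms.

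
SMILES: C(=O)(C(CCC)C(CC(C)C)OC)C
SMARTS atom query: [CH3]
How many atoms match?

5

The query [CH3] means: aliphatic carbon with exactly three hydrogens.
Check the 14 heavy atoms by environment: 3× C (H2) → no; 3× C (H1) → no; 5× C (H3) → match; 1× C (H0) → no; 2× O (H0) → no.
That gives 5 matching atoms.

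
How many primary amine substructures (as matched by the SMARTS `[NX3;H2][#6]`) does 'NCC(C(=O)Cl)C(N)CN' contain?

[NX3;H2][#6] is the SMARTS for a primary amine: a trivalent nitrogen with two H attached to carbon.
The molecule carries 3 separate instances of a primary amino group (-NH2) meeting every constraint; each maps to a distinct set of atoms, giving 3 matches.

3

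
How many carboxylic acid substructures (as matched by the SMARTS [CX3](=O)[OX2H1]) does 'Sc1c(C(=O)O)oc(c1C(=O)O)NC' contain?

2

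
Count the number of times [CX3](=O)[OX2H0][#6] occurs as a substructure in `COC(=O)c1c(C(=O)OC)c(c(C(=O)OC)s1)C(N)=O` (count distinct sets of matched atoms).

[CX3](=O)[OX2H0][#6] is the SMARTS for an ester: a carbonyl carbon bonded to an oxygen that is itself bonded to carbon (no H on that O).
The molecule carries 3 separate instances of a methyl-ester group (-C(=O)OCH3) meeting every constraint; each maps to a distinct set of atoms, giving 3 matches.

3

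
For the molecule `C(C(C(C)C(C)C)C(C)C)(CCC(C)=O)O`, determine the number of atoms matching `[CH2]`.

The query [CH2] means: aliphatic carbon with exactly two hydrogens.
Check the 16 heavy atoms by environment: 6× C (H3) → no; 5× C (H1) → no; 2× C (H2) → match; 1× O (H1) → no; 1× C (H0) → no; 1× O (H0) → no.
That gives 2 matching atoms.

2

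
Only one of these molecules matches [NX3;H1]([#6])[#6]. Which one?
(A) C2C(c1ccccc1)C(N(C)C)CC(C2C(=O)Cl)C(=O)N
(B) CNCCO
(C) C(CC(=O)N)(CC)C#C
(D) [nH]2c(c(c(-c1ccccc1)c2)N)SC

B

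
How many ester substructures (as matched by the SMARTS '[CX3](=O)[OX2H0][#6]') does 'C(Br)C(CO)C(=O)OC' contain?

1

[CX3](=O)[OX2H0][#6] is the SMARTS for an ester: a carbonyl carbon bonded to an oxygen that is itself bonded to carbon (no H on that O).
Exactly one fragment in the molecule meets all constraints, giving 1 match.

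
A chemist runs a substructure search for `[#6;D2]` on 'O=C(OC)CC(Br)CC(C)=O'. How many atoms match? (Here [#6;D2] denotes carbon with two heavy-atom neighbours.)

2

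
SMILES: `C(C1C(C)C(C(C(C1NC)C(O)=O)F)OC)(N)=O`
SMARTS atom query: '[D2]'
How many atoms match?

Check the 18 heavy atoms by environment: 8× C (D3) → no; 1× N (D2) → match; 3× C (D1) → no; 1× O (D2) → match; 3× O (D1) → no; 1× N (D1) → no; 1× F (D1) → no.
Summing the matching environments: 1 + 1 = 2 matching atoms.

2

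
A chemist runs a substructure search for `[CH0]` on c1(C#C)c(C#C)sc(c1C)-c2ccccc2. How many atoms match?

2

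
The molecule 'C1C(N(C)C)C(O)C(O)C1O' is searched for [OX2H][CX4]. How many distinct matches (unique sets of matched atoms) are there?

3

[OX2H][CX4] is the SMARTS for an aliphatic alcohol: a hydroxyl oxygen bound to an sp3 (X4) carbon.
The molecule carries 3 separate instances of a hydroxyl group (-OH) meeting every constraint; each maps to a distinct set of atoms, giving 3 matches.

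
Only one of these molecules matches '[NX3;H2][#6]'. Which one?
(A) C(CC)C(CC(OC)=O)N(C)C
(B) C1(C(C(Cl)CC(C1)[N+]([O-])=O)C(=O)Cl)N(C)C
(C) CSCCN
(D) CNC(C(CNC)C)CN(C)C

C

[NX3;H2][#6] describes a trivalent nitrogen with two H attached to carbon (a primary amine).
(A) has a dimethylamino group (-N(CH3)2) but the nitrogen has H0, not H2.
(B) has a dimethylamino group (-N(CH3)2) but the nitrogen has H0, not H2.
(C) contains a primary amino group (-NH2), which satisfies every atom and bond constraint.
(D) has an N-methylamino group (-NHCH3) but the nitrogen bears two carbons and only one H (H1), not H2.
So the answer is (C).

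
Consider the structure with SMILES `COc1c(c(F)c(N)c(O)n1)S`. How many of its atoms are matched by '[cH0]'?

5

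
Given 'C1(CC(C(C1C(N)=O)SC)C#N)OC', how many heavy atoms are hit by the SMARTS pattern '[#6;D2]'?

2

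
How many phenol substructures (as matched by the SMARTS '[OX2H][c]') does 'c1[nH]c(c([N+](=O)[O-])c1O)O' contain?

2

[OX2H][c] is the SMARTS for a phenol: a hydroxyl oxygen attached to an aromatic carbon.
The molecule carries 2 separate instances of a hydroxyl group (-OH) meeting every constraint; each maps to a distinct set of atoms, giving 2 matches.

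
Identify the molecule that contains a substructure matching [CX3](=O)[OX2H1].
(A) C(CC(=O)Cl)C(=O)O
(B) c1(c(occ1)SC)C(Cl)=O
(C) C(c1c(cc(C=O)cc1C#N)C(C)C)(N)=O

A

[CX3](=O)[OX2H1] describes an sp2 carbon double-bonded to O and single-bonded to an -OH oxygen (a carboxylic acid).
(A) contains a carboxylic acid group (-C(=O)OH), which satisfies every atom and bond constraint.
(B) has an acyl chloride (-C(=O)Cl) but the carbonyl is bonded to Cl, not to an -OH oxygen.
(C) has a primary amide (-C(=O)NH2) but the carbonyl is bonded to N, not to an -OH oxygen.
So the answer is (A).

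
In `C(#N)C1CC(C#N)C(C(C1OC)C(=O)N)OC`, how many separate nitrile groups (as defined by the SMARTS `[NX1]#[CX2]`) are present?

2

[NX1]#[CX2] is the SMARTS for a nitrile: a nitrogen triple-bonded to a two-connected carbon.
The molecule carries 2 separate instances of a nitrile (-C#N) meeting every constraint; each maps to a distinct set of atoms, giving 2 matches.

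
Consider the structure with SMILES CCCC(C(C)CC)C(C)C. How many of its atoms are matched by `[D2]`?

Check the 11 heavy atoms by environment: 5× C (D1) → no; 3× C (D2) → match; 3× C (D3) → no.
That gives 3 matching atoms.

3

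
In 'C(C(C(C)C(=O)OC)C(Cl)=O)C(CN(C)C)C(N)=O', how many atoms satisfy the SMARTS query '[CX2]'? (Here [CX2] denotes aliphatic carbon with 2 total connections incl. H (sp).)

The query [CX2] means: C with X2: aliphatic carbon with exactly 2 total connections.
Check the 19 heavy atoms by environment: 9× C (X4) → no; 3× C (X3) → no; 3× O (X1) → no; 1× O (X2) → no; 1× Cl (X1) → no; 2× N (X3) → no.
No environment satisfies the query, so 0 matching atoms.

0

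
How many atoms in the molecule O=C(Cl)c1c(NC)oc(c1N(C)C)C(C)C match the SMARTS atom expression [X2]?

Check the 16 heavy atoms by environment: 1× o (aromatic, X2) → match; 4× c (aromatic, X3) → no; 6× C (X4) → no; 2× N (X3) → no; 1× C (X3) → no; 1× O (X1) → no; 1× Cl (X1) → no.
That gives 1 matching atom.

1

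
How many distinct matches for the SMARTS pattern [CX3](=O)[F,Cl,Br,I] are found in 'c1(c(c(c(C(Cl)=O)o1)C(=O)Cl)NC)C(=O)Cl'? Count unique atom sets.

[CX3](=O)[F,Cl,Br,I] is the SMARTS for an acyl halide: a carbonyl carbon bonded to a halogen.
The molecule carries 3 separate instances of an acyl chloride (-C(=O)Cl) meeting every constraint; each maps to a distinct set of atoms, giving 3 matches.

3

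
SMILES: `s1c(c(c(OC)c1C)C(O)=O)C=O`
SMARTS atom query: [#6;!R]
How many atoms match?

Check the 13 heavy atoms by environment: 1× s (aromatic, in 5-ring) → no; 4× c (aromatic, in 5-ring) → no; 4× O (acyclic) → no; 4× C (acyclic) → match.
That gives 4 matching atoms.

4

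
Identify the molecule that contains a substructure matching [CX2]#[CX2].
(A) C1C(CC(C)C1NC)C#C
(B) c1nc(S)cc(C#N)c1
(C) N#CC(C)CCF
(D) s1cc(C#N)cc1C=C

[CX2]#[CX2] describes a carbon-carbon triple bond (an alkyne).
(A) contains an ethynyl group (-C#CH), which satisfies every atom and bond constraint.
(B) has a nitrile (-C#N) but the triple bond is C#N, not C#C.
(C) has a nitrile (-C#N) but the triple bond is C#N, not C#C.
(D) has a nitrile (-C#N) but the triple bond is C#N, not C#C.
So the answer is (A).

A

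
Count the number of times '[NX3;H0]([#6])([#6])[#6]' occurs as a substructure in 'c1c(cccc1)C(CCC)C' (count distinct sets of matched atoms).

0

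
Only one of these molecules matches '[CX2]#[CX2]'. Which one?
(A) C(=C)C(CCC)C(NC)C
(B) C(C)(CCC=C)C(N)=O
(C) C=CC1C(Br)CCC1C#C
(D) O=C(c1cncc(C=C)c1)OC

[CX2]#[CX2] describes a carbon-carbon triple bond (an alkyne).
(A) has a vinyl group (-CH=CH2) but the C=C is a double bond; both carbons are CX3, not CX2.
(B) has a vinyl group (-CH=CH2) but the C=C is a double bond; both carbons are CX3, not CX2.
(C) contains an ethynyl group (-C#CH), which satisfies every atom and bond constraint.
(D) has a vinyl group (-CH=CH2) but the C=C is a double bond; both carbons are CX3, not CX2.
So the answer is (C).

C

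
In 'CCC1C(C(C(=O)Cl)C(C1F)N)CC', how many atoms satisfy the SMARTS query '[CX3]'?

1

The query [CX3] means: C with X3: aliphatic carbon with exactly 3 total connections.
Check the 14 heavy atoms by environment: 9× C (X4) → no; 1× F (X1) → no; 1× C (X3) → match; 1× O (X1) → no; 1× Cl (X1) → no; 1× N (X3) → no.
That gives 1 matching atom.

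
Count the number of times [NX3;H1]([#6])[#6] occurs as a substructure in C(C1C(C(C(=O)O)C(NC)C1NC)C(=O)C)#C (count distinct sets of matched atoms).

[NX3;H1]([#6])[#6] is the SMARTS for a secondary amine: a trivalent nitrogen with one H, bonded to two carbons.
The molecule carries 2 separate instances of an N-methylamino group (-NHCH3) meeting every constraint; each maps to a distinct set of atoms, giving 2 matches.

2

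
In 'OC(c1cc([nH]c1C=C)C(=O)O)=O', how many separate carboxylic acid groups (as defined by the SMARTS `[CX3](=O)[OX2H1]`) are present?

[CX3](=O)[OX2H1] is the SMARTS for a carboxylic acid: an sp2 carbon double-bonded to O and single-bonded to an -OH oxygen.
The molecule carries 2 separate instances of a carboxylic acid group (-C(=O)OH) meeting every constraint; each maps to a distinct set of atoms, giving 2 matches.

2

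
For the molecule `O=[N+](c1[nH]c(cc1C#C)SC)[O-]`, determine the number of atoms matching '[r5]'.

5

Check the 12 heavy atoms by environment: 1× n (aromatic, in 5-ring) → match; 4× c (aromatic, in 5-ring) → match; 1× N (charge +1, acyclic) → no; 1× O (charge -1, acyclic) → no; 1× O (acyclic) → no; 1× S (acyclic) → no; 3× C (acyclic) → no.
Summing the matching environments: 1 + 4 = 5 matching atoms.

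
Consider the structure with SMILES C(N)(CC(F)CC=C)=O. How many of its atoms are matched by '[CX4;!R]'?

The query [CX4;!R] means: aliphatic carbon with four total connections, not in a ring.
Check the 9 heavy atoms by environment: 3× C (X4, acyclic) → match; 1× F (X1, acyclic) → no; 3× C (X3, acyclic) → no; 1× O (X1, acyclic) → no; 1× N (X3, acyclic) → no.
That gives 3 matching atoms.

3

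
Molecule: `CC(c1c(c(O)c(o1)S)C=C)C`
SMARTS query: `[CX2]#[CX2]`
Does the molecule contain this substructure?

The pattern [CX2]#[CX2] describes a carbon-carbon triple bond — an alkyne.
The closest candidate here is a vinyl group (-CH=CH2), but the C=C is a double bond; both carbons are CX3, not CX2. No other fragment satisfies the full query, so there is no match.

No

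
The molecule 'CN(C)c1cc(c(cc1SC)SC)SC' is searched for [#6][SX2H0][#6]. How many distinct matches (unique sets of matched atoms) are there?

3

[#6][SX2H0][#6] is the SMARTS for a thioether: an aliphatic sulfur bridging two carbons with no H on the sulfur.
The molecule carries 3 separate instances of a methylthio ether (-SCH3) meeting every constraint; each maps to a distinct set of atoms, giving 3 matches.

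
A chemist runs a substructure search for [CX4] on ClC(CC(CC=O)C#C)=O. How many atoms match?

3

Check the 10 heavy atoms by environment: 3× C (X4) → match; 2× C (X3) → no; 2× O (X1) → no; 1× Cl (X1) → no; 2× C (X2) → no.
That gives 3 matching atoms.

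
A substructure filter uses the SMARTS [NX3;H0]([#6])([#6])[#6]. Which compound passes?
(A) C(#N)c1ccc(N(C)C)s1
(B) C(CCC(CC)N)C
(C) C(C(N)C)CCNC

[NX3;H0]([#6])([#6])[#6] describes a trivalent nitrogen with no H, bonded to three carbons (a tertiary amine).
(A) contains a dimethylamino group (-N(CH3)2), which satisfies every atom and bond constraint.
(B) has a primary amino group (-NH2) but the nitrogen has H2, not H0 with three carbons.
(C) has a primary amino group (-NH2) but the nitrogen has H2, not H0 with three carbons.
So the answer is (A).

A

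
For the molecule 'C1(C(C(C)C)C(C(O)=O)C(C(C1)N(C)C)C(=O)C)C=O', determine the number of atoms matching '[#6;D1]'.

The query [#6;D1] means: carbon bonded to exactly one heavy atom.
Check the 20 heavy atoms by environment: 8× C (D3) → no; 2× C (D2) → no; 5× C (D1) → match; 4× O (D1) → no; 1× N (D3) → no.
That gives 5 matching atoms.

5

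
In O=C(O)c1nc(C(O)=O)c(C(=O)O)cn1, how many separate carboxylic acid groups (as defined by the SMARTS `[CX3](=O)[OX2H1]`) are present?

3

[CX3](=O)[OX2H1] is the SMARTS for a carboxylic acid: an sp2 carbon double-bonded to O and single-bonded to an -OH oxygen.
The molecule carries 3 separate instances of a carboxylic acid group (-C(=O)OH) meeting every constraint; each maps to a distinct set of atoms, giving 3 matches.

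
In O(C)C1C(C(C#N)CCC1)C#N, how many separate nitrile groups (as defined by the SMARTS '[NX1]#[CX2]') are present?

2

[NX1]#[CX2] is the SMARTS for a nitrile: a nitrogen triple-bonded to a two-connected carbon.
The molecule carries 2 separate instances of a nitrile (-C#N) meeting every constraint; each maps to a distinct set of atoms, giving 2 matches.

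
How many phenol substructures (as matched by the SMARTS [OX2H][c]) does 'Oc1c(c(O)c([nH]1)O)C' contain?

3

[OX2H][c] is the SMARTS for a phenol: a hydroxyl oxygen attached to an aromatic carbon.
The molecule carries 3 separate instances of a hydroxyl group (-OH) meeting every constraint; each maps to a distinct set of atoms, giving 3 matches.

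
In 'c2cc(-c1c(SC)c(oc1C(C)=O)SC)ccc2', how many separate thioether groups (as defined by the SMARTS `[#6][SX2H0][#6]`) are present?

2

[#6][SX2H0][#6] is the SMARTS for a thioether: an aliphatic sulfur bridging two carbons with no H on the sulfur.
The molecule carries 2 separate instances of a methylthio ether (-SCH3) meeting every constraint; each maps to a distinct set of atoms, giving 2 matches.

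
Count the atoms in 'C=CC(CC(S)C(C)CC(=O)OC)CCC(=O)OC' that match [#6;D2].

5

The query [#6;D2] means: any carbon bonded to exactly two heavy atoms.
Check the 19 heavy atoms by environment: 5× C (D2) → match; 5× C (D3) → no; 4× C (D1) → no; 2× O (D1) → no; 2× O (D2) → no; 1× S (D1) → no.
That gives 5 matching atoms.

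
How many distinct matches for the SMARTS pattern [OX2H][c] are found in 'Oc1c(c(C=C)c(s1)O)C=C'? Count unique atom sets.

[OX2H][c] is the SMARTS for a phenol: a hydroxyl oxygen attached to an aromatic carbon.
The molecule carries 2 separate instances of a hydroxyl group (-OH) meeting every constraint; each maps to a distinct set of atoms, giving 2 matches.

2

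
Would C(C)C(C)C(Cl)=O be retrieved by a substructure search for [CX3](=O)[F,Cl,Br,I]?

The pattern [CX3](=O)[F,Cl,Br,I] describes a carbonyl carbon bonded to a halogen — an acyl halide.
The molecule carries an acyl chloride (-C(=O)Cl), whose atoms satisfy every constraint of the query, so the pattern matches.

Yes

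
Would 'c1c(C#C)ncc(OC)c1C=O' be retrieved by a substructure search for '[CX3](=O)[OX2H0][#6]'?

The pattern [CX3](=O)[OX2H0][#6] describes a carbonyl carbon bonded to an oxygen that is itself bonded to carbon (no H on that O) — an ester.
The closest candidate here is a methoxy ether (-OCH3), but the ether oxygen is not adjacent to a C=O carbon. No other fragment satisfies the full query, so there is no match.

No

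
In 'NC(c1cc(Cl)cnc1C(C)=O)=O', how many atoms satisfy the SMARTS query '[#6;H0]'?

The query [#6;H0] means: any carbon with no attached hydrogen.
Check the 13 heavy atoms by environment: 1× n (aromatic, H0) → no; 3× c (aromatic, H0) → match; 2× c (aromatic, H1) → no; 2× C (H0) → match; 2× O (H0) → no; 1× C (H3) → no; 1× N (H2) → no; 1× Cl (H0) → no.
Summing the matching environments: 3 + 2 = 5 matching atoms.

5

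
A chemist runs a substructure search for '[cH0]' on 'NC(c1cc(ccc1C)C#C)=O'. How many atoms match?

3

The query [cH0] means: aromatic carbon with no attached hydrogen (substituted or ring-fusion).
Check the 12 heavy atoms by environment: 3× c (aromatic, H0) → match; 3× c (aromatic, H1) → no; 2× C (H0) → no; 1× C (H1) → no; 1× C (H3) → no; 1× O (H0) → no; 1× N (H2) → no.
That gives 3 matching atoms.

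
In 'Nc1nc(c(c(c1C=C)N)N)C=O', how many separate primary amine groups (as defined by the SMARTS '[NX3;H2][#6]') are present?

[NX3;H2][#6] is the SMARTS for a primary amine: a trivalent nitrogen with two H attached to carbon.
The molecule carries 3 separate instances of a primary amino group (-NH2) meeting every constraint; each maps to a distinct set of atoms, giving 3 matches.

3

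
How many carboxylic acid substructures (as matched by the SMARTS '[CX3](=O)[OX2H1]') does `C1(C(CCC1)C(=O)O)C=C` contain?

1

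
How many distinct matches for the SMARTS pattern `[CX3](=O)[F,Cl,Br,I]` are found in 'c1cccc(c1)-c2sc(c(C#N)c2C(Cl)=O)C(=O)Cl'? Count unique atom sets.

2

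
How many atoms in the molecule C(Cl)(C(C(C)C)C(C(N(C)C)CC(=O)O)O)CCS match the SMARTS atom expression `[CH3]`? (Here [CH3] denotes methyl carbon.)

The query [CH3] means: aliphatic carbon with exactly three hydrogens.
Check the 19 heavy atoms by environment: 3× C (H2) → no; 5× C (H1) → no; 1× S (H1) → no; 2× O (H1) → no; 1× N (H0) → no; 4× C (H3) → match; 1× C (H0) → no; 1× O (H0) → no; 1× Cl (H0) → no.
That gives 4 matching atoms.

4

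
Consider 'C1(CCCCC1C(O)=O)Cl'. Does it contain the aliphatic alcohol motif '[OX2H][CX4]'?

The pattern [OX2H][CX4] describes a hydroxyl oxygen bound to an sp3 (X4) carbon — an aliphatic alcohol.
The closest candidate here is a carboxylic acid group (-C(=O)OH), but the -OH is on a CX3 carbonyl carbon, not a CX4 carbon. No other fragment satisfies the full query, so there is no match.

No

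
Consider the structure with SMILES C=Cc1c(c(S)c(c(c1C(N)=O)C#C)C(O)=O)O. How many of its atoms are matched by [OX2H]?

The query [OX2H] means: aliphatic oxygen with two connections, one of which is H — an -OH oxygen.
Check the 18 heavy atoms by environment: 6× c (aromatic, H0, X3) → no; 1× C (H0, X2) → no; 1× C (H1, X2) → no; 2× O (H1, X2) → match; 2× C (H0, X3) → no; 2× O (H0, X1) → no; 1× S (H1, X2) → no; 1× C (H1, X3) → no; 1× C (H2, X3) → no; 1× N (H2, X3) → no.
That gives 2 matching atoms.

2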